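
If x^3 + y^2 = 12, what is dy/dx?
Differentiate the relation implicitly: treat y = y(x) and apply the chain rule, so every y-derivative picks up a y' = dy/dx factor.

With everything moved to the left-hand side, differentiate term by term:
  d/dx[x^3] = 3x^2
  d/dx[y^2] = 2y·y'
  d/dx[-12] = 0

Separating the contributions that come from x directly and those that come through y:
  without y':      3x^2
  multiplying y':  2y

so (3x^2) + (2y)·y' = 0, and therefore
  dy/dx = -(3x^2)/(2y) = -3x^2/(2y)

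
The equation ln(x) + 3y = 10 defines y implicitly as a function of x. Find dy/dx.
Differentiate the relation implicitly: treat y = y(x) and apply the chain rule, so every y-derivative picks up a y' = dy/dx factor.

With everything moved to the left-hand side, differentiate term by term:
  d/dx[3y] = 3·y'
  d/dx[ln(x)] = 1/x
  d/dx[-10] = 0

Separating the contributions that come from x directly and those that come through y:
  without y':      1/x
  multiplying y':  3

so (1/x) + (3)·y' = 0, and therefore
  dy/dx = -(1/x)/(3) = -1/(3x)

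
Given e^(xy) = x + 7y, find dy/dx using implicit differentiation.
Take d/dx of both sides. Since y is implicitly a function of x, the chain rule attaches a y' = dy/dx factor whenever we differentiate through y.

Set F(x, y) = (left side) − (right side), so the curve is F = 0. Differentiating each term of F:
  d/dx[-x] = -1
  d/dx[-7y] = -7·y'
  d/dx[e^(xy)] = (x·y' + y)·e^(xy)

Collecting, the y'-free part is the partial derivative in x and the y' coefficient is the partial derivative in y:
  ∂F/∂x = y·e^(xy) - 1
  ∂F/∂y = x·e^(xy) - 7

so d/dx[F(x, y(x))] = ∂F/∂x + (∂F/∂y)·y' = 0. Rearranging,
  dy/dx = -(∂F/∂x)/(∂F/∂y) = -(y·e^(xy) - 1)/(x·e^(xy) - 7) = (-y·e^(xy) + 1)/(x·e^(xy) - 7)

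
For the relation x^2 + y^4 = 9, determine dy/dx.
Differentiate both sides with respect to x, treating y as y(x). By the chain rule, any term containing y contributes a factor of y' = dy/dx when we differentiate it.

Move every term to one side and write the relation as F(x, y) = 0. Term by term,
  d/dx[x^2] = 2x
  d/dx[y^4] = 4y^3·y'
  d/dx[-9] = 0

The pieces without y' make up ∂F/∂x and the coefficient of y' is ∂F/∂y:
  ∂F/∂x = 2x,
  ∂F/∂y = 4y^3.

Since d/dx[F] = ∂F/∂x + (∂F/∂y)·y' = 0, solve for y':
  (∂F/∂y)·y' = -∂F/∂x
  dy/dx = -(∂F/∂x)/(∂F/∂y) = -(2x)/(4y^3) = -x/(2y^3)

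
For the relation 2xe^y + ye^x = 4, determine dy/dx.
Differentiate the relation implicitly: treat y = y(x) and apply the chain rule, so every y-derivative picks up a y' = dy/dx factor.

With everything moved to the left-hand side, differentiate term by term:
  d/dx[2x·e^(y)] = 2x·y'·e^(y) + 2e^(y)
  d/dx[y·e^(x)] = y·e^(x) + y'·e^(x)
  d/dx[-4] = 0

Separating the contributions that come from x directly and those that come through y:
  without y':      y·e^(x) + 2e^(y)
  multiplying y':  2x·e^(y) + e^(x)

so (y·e^(x) + 2e^(y)) + (2x·e^(y) + e^(x))·y' = 0, and therefore
  dy/dx = -(y·e^(x) + 2e^(y))/(2x·e^(y) + e^(x)) = (-y·e^(x) - 2e^(y))/(2x·e^(y) + e^(x))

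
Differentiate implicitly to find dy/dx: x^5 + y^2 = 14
Differentiate the relation implicitly: treat y = y(x) and apply the chain rule, so every y-derivative picks up a y' = dy/dx factor.

With everything moved to the left-hand side, differentiate term by term:
  d/dx[x^5] = 5x^4
  d/dx[y^2] = 2y·y'
  d/dx[-14] = 0

Separating the contributions that come from x directly and those that come through y:
  without y':      5x^4
  multiplying y':  2y

so (5x^4) + (2y)·y' = 0, and therefore
  dy/dx = -(5x^4)/(2y) = -5x^4/(2y)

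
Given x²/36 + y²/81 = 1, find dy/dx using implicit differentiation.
Differentiate the relation implicitly: treat y = y(x) and apply the chain rule, so every y-derivative picks up a y' = dy/dx factor.

With everything moved to the left-hand side, differentiate term by term:
  d/dx[x^2/36] = x/18
  d/dx[y^2/81] = 2y·y'/81
  d/dx[-1] = 0

Separating the contributions that come from x directly and those that come through y:
  without y':      x/18
  multiplying y':  2y/81

so (x/18) + (2y/81)·y' = 0, and therefore
  dy/dx = -(x/18)/(2y/81) = -9x/(4y)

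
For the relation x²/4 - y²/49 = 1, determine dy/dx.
Differentiate the relation implicitly: treat y = y(x) and apply the chain rule, so every y-derivative picks up a y' = dy/dx factor.

With everything moved to the left-hand side, differentiate term by term:
  d/dx[x^2/4] = x/2
  d/dx[-y^2/49] = -2y·y'/49
  d/dx[-1] = 0

Separating the contributions that come from x directly and those that come through y:
  without y':      x/2
  multiplying y':  -2y/49

so (x/2) + (-2y/49)·y' = 0, and therefore
  dy/dx = -(x/2)/(-2y/49) = 49x/(4y)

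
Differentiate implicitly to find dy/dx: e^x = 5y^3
Apply d/dx to both sides, remembering that y depends on x. Each occurrence of y therefore brings in a y' = dy/dx via the chain rule.

With F(x, y) equal to the left-hand side minus the right, differentiate F term by term:
  d/dx[-5y^3] = -15y^2·y'
  d/dx[e^(x)] = e^(x)
Adding these up, d/dx[F] = 0 becomes
  (e^(x)) + (-15y^2)·y' = 0,
so isolating y',
  dy/dx = -(e^(x))/(-15y^2) = e^(x)/(15y^2)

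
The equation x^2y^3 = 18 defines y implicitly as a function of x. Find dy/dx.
Differentiate both sides with respect to x, treating y as y(x). By the chain rule, any term containing y contributes a factor of y' = dy/dx when we differentiate it.

Move every term to one side and write the relation as F(x, y) = 0. Term by term,
  d/dx[x^2y^3] = 3x^2y^2·y' + 2xy^3
  d/dx[-18] = 0

The pieces without y' make up ∂F/∂x and the coefficient of y' is ∂F/∂y:
  ∂F/∂x = 2xy^3,
  ∂F/∂y = 3x^2y^2.

Since d/dx[F] = ∂F/∂x + (∂F/∂y)·y' = 0, solve for y':
  (∂F/∂y)·y' = -∂F/∂x
  dy/dx = -(∂F/∂x)/(∂F/∂y) = -(2xy^3)/(3x^2y^2) = -2y/(3x)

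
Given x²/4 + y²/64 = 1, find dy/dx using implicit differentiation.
Take d/dx of both sides. Since y is implicitly a function of x, the chain rule attaches a y' = dy/dx factor whenever we differentiate through y.

Set F(x, y) = (left side) − (right side), so the curve is F = 0. Differentiating each term of F:
  d/dx[x^2/4] = x/2
  d/dx[y^2/64] = y·y'/32
  d/dx[-1] = 0

Collecting, the y'-free part is the partial derivative in x and the y' coefficient is the partial derivative in y:
  ∂F/∂x = x/2
  ∂F/∂y = y/32

so d/dx[F(x, y(x))] = ∂F/∂x + (∂F/∂y)·y' = 0. Rearranging,
  dy/dx = -(∂F/∂x)/(∂F/∂y) = -(x/2)/(y/32) = -16x/y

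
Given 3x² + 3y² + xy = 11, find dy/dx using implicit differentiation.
Differentiate the relation implicitly: treat y = y(x) and apply the chain rule, so every y-derivative picks up a y' = dy/dx factor.

With everything moved to the left-hand side, differentiate term by term:
  d/dx[3x^2] = 6x
  d/dx[xy] = x·y' + y
  d/dx[3y^2] = 6y·y'
  d/dx[-11] = 0

Separating the contributions that come from x directly and those that come through y:
  without y':      6x + y
  multiplying y':  x + 6y

so (6x + y) + (x + 6y)·y' = 0, and therefore
  dy/dx = -(6x + y)/(x + 6y) = (-6x - y)/(x + 6y)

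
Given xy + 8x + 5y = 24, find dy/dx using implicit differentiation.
Take d/dx of both sides. Since y is implicitly a function of x, the chain rule attaches a y' = dy/dx factor whenever we differentiate through y.

Set F(x, y) = (left side) − (right side), so the curve is F = 0. Differentiating each term of F:
  d/dx[xy] = x·y' + y
  d/dx[8x] = 8
  d/dx[5y] = 5·y'
  d/dx[-24] = 0

Collecting, the y'-free part is the partial derivative in x and the y' coefficient is the partial derivative in y:
  ∂F/∂x = y + 8
  ∂F/∂y = x + 5

so d/dx[F(x, y(x))] = ∂F/∂x + (∂F/∂y)·y' = 0. Rearranging,
  dy/dx = -(∂F/∂x)/(∂F/∂y) = -(y + 8)/(x + 5) = (-y - 8)/(x + 5)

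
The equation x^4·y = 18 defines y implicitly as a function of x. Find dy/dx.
Apply d/dx to both sides, remembering that y depends on x. Each occurrence of y therefore brings in a y' = dy/dx via the chain rule.

With F(x, y) equal to the left-hand side minus the right, differentiate F term by term:
  d/dx[x^4y] = x^4·y' + 4x^3y
  d/dx[-18] = 0
Adding these up, d/dx[F] = 0 becomes
  (4x^3y) + (x^4)·y' = 0,
so isolating y',
  dy/dx = -(4x^3y)/(x^4) = -4y/x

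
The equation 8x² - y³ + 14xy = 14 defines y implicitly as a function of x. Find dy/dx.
Differentiate both sides with respect to x, treating y as y(x). By the chain rule, any term containing y contributes a factor of y' = dy/dx when we differentiate it.

Move every term to one side and write the relation as F(x, y) = 0. Term by term,
  d/dx[8x^2] = 16x
  d/dx[14xy] = 14x·y' + 14y
  d/dx[-y^3] = -3y^2·y'
  d/dx[-14] = 0

The pieces without y' make up ∂F/∂x and the coefficient of y' is ∂F/∂y:
  ∂F/∂x = 16x + 14y,
  ∂F/∂y = 14x - 3y^2.

Since d/dx[F] = ∂F/∂x + (∂F/∂y)·y' = 0, solve for y':
  (∂F/∂y)·y' = -∂F/∂x
  dy/dx = -(∂F/∂x)/(∂F/∂y) = -(16x + 14y)/(14x - 3y^2) = 2(-8x - 7y)/(14x - 3y^2)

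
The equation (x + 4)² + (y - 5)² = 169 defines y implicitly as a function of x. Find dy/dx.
Differentiate the relation implicitly: treat y = y(x) and apply the chain rule, so every y-derivative picks up a y' = dy/dx factor.

With everything moved to the left-hand side, differentiate term by term:
  d/dx[(x + 4)^2] = 2x + 8
  d/dx[(y - 5)^2] = 2·y'(y - 5)
  d/dx[-169] = 0

Separating the contributions that come from x directly and those that come through y:
  without y':      2x + 8
  multiplying y':  2y - 10

so (2x + 8) + (2y - 10)·y' = 0, and therefore
  dy/dx = -(2x + 8)/(2y - 10) = (-x - 4)/(y - 5)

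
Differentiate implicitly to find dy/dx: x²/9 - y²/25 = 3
Apply d/dx to both sides, remembering that y depends on x. Each occurrence of y therefore brings in a y' = dy/dx via the chain rule.

With F(x, y) equal to the left-hand side minus the right, differentiate F term by term:
  d/dx[x^2/9] = 2x/9
  d/dx[-y^2/25] = -2y·y'/25
  d/dx[-3] = 0
Adding these up, d/dx[F] = 0 becomes
  (2x/9) + (-2y/25)·y' = 0,
so isolating y',
  dy/dx = -(2x/9)/(-2y/25) = 25x/(9y)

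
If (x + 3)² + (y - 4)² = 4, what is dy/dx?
Differentiate both sides with respect to x, treating y as y(x). By the chain rule, any term containing y contributes a factor of y' = dy/dx when we differentiate it.

Move every term to one side and write the relation as F(x, y) = 0. Term by term,
  d/dx[(x + 3)^2] = 2x + 6
  d/dx[(y - 4)^2] = 2·y'(y - 4)
  d/dx[-4] = 0

The pieces without y' make up ∂F/∂x and the coefficient of y' is ∂F/∂y:
  ∂F/∂x = 2x + 6,
  ∂F/∂y = 2y - 8.

Since d/dx[F] = ∂F/∂x + (∂F/∂y)·y' = 0, solve for y':
  (∂F/∂y)·y' = -∂F/∂x
  dy/dx = -(∂F/∂x)/(∂F/∂y) = -(2x + 6)/(2y - 8) = (-x - 3)/(y - 4)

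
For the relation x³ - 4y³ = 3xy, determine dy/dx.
Take d/dx of both sides. Since y is implicitly a function of x, the chain rule attaches a y' = dy/dx factor whenever we differentiate through y.

Set F(x, y) = (left side) − (right side), so the curve is F = 0. Differentiating each term of F:
  d/dx[x^3] = 3x^2
  d/dx[-3xy] = -3x·y' - 3y
  d/dx[-4y^3] = -12y^2·y'

Collecting, the y'-free part is the partial derivative in x and the y' coefficient is the partial derivative in y:
  ∂F/∂x = 3x^2 - 3y
  ∂F/∂y = -3x - 12y^2

so d/dx[F(x, y(x))] = ∂F/∂x + (∂F/∂y)·y' = 0. Rearranging,
  dy/dx = -(∂F/∂x)/(∂F/∂y) = -(3x^2 - 3y)/(-3x - 12y^2) = (x^2 - y)/(x + 4y^2)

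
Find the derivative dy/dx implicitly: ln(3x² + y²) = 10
Apply d/dx to both sides, remembering that y depends on x. Each occurrence of y therefore brings in a y' = dy/dx via the chain rule.

With F(x, y) equal to the left-hand side minus the right, differentiate F term by term:
  d/dx[ln(3x^2 + y^2)] = (6x + 2y·y')/(3x^2 + y^2)
  d/dx[-10] = 0
Adding these up, d/dx[F] = 0 becomes
  (6x/(3x^2 + y^2)) + (2y/(3x^2 + y^2))·y' = 0,
so isolating y',
  dy/dx = -(6x/(3x^2 + y^2))/(2y/(3x^2 + y^2)) = -3x/y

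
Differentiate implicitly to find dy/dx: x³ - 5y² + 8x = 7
Apply d/dx to both sides, remembering that y depends on x. Each occurrence of y therefore brings in a y' = dy/dx via the chain rule.

With F(x, y) equal to the left-hand side minus the right, differentiate F term by term:
  d/dx[x^3] = 3x^2
  d/dx[8x] = 8
  d/dx[-5y^2] = -10y·y'
  d/dx[-7] = 0
Adding these up, d/dx[F] = 0 becomes
  (3x^2 + 8) + (-10y)·y' = 0,
so isolating y',
  dy/dx = -(3x^2 + 8)/(-10y) = (3x^2 + 8)/(10y)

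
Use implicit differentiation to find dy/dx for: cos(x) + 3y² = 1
Differentiate the relation implicitly: treat y = y(x) and apply the chain rule, so every y-derivative picks up a y' = dy/dx factor.

With everything moved to the left-hand side, differentiate term by term:
  d/dx[3y^2] = 6y·y'
  d/dx[cos(x)] = -sin(x)
  d/dx[-1] = 0

Separating the contributions that come from x directly and those that come through y:
  without y':      -sin(x)
  multiplying y':  6y

so (-sin(x)) + (6y)·y' = 0, and therefore
  dy/dx = -(-sin(x))/(6y) = sin(x)/(6y)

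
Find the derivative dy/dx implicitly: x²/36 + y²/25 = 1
Differentiate both sides with respect to x, treating y as y(x). By the chain rule, any term containing y contributes a factor of y' = dy/dx when we differentiate it.

Move every term to one side and write the relation as F(x, y) = 0. Term by term,
  d/dx[x^2/36] = x/18
  d/dx[y^2/25] = 2y·y'/25
  d/dx[-1] = 0

The pieces without y' make up ∂F/∂x and the coefficient of y' is ∂F/∂y:
  ∂F/∂x = x/18,
  ∂F/∂y = 2y/25.

Since d/dx[F] = ∂F/∂x + (∂F/∂y)·y' = 0, solve for y':
  (∂F/∂y)·y' = -∂F/∂x
  dy/dx = -(∂F/∂x)/(∂F/∂y) = -(x/18)/(2y/25) = -25x/(36y)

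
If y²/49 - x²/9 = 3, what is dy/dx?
Differentiate the relation implicitly: treat y = y(x) and apply the chain rule, so every y-derivative picks up a y' = dy/dx factor.

With everything moved to the left-hand side, differentiate term by term:
  d/dx[-x^2/9] = -2x/9
  d/dx[y^2/49] = 2y·y'/49
  d/dx[-3] = 0

Separating the contributions that come from x directly and those that come through y:
  without y':      -2x/9
  multiplying y':  2y/49

so (-2x/9) + (2y/49)·y' = 0, and therefore
  dy/dx = -(-2x/9)/(2y/49) = 49x/(9y)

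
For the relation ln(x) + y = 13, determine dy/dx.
Differentiate the relation implicitly: treat y = y(x) and apply the chain rule, so every y-derivative picks up a y' = dy/dx factor.

With everything moved to the left-hand side, differentiate term by term:
  d/dx[y] = y'
  d/dx[ln(x)] = 1/x
  d/dx[-13] = 0

Separating the contributions that come from x directly and those that come through y:
  without y':      1/x
  multiplying y':  1

so (1/x) + (1)·y' = 0, and therefore
  dy/dx = -(1/x)/(1) = -1/x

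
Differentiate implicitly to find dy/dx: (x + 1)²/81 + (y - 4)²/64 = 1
Differentiate the relation implicitly: treat y = y(x) and apply the chain rule, so every y-derivative picks up a y' = dy/dx factor.

With everything moved to the left-hand side, differentiate term by term:
  d/dx[(x + 1)^2/81] = 2x/81 + 2/81
  d/dx[(y - 4)^2/64] = y'(y - 4)/32
  d/dx[-1] = 0

Separating the contributions that come from x directly and those that come through y:
  without y':      2x/81 + 2/81
  multiplying y':  y/32 - 1/8

so (2x/81 + 2/81) + (y/32 - 1/8)·y' = 0, and therefore
  dy/dx = -(2x/81 + 2/81)/(y/32 - 1/8)
        = -(2(x + 1)/81)/((y - 4)/32) = 64(-x - 1)/(81(y - 4))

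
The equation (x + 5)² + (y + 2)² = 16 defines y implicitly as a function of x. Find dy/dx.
Differentiate the relation implicitly: treat y = y(x) and apply the chain rule, so every y-derivative picks up a y' = dy/dx factor.

With everything moved to the left-hand side, differentiate term by term:
  d/dx[(x + 5)^2] = 2x + 10
  d/dx[(y + 2)^2] = 2·y'(y + 2)
  d/dx[-16] = 0

Separating the contributions that come from x directly and those that come through y:
  without y':      2x + 10
  multiplying y':  2y + 4

so (2x + 10) + (2y + 4)·y' = 0, and therefore
  dy/dx = -(2x + 10)/(2y + 4) = (-x - 5)/(y + 2)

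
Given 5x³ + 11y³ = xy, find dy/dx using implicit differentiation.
Differentiate both sides with respect to x, treating y as y(x). By the chain rule, any term containing y contributes a factor of y' = dy/dx when we differentiate it.

Move every term to one side and write the relation as F(x, y) = 0. Term by term,
  d/dx[5x^3] = 15x^2
  d/dx[-xy] = -x·y' - y
  d/dx[11y^3] = 33y^2·y'

The pieces without y' make up ∂F/∂x and the coefficient of y' is ∂F/∂y:
  ∂F/∂x = 15x^2 - y,
  ∂F/∂y = -x + 33y^2.

Since d/dx[F] = ∂F/∂x + (∂F/∂y)·y' = 0, solve for y':
  (∂F/∂y)·y' = -∂F/∂x
  dy/dx = -(∂F/∂x)/(∂F/∂y) = -(15x^2 - y)/(-x + 33y^2) = (15x^2 - y)/(x - 33y^2)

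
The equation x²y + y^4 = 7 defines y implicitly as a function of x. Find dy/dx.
Differentiate the relation implicitly: treat y = y(x) and apply the chain rule, so every y-derivative picks up a y' = dy/dx factor.

With everything moved to the left-hand side, differentiate term by term:
  d/dx[x^2y] = x^2·y' + 2xy
  d/dx[y^4] = 4y^3·y'
  d/dx[-7] = 0

Separating the contributions that come from x directly and those that come through y:
  without y':      2xy
  multiplying y':  x^2 + 4y^3

so (2xy) + (x^2 + 4y^3)·y' = 0, and therefore
  dy/dx = -(2xy)/(x^2 + 4y^3) = -2xy/(x^2 + 4y^3)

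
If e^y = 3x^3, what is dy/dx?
Apply d/dx to both sides, remembering that y depends on x. Each occurrence of y therefore brings in a y' = dy/dx via the chain rule.

With F(x, y) equal to the left-hand side minus the right, differentiate F term by term:
  d/dx[-3x^3] = -9x^2
  d/dx[e^(y)] = y'·e^(y)
Adding these up, d/dx[F] = 0 becomes
  (-9x^2) + (e^(y))·y' = 0,
so isolating y',
  dy/dx = -(-9x^2)/(e^(y)) = 9x^2e^(-y)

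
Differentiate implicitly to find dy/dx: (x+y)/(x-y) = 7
Differentiate both sides with respect to x, treating y as y(x). By the chain rule, any term containing y contributes a factor of y' = dy/dx when we differentiate it.

Move every term to one side and write the relation as F(x, y) = 0. Term by term,
  d/dx[(x + y)/(x - y)] = (y' + 1)/(x - y) + (x + y)(y' - 1)/(x - y)^2
  d/dx[-7] = 0

The pieces without y' make up ∂F/∂x and the coefficient of y' is ∂F/∂y:
  ∂F/∂x = 1/(x - y) - (x + y)/(x - y)^2,
  ∂F/∂y = 1/(x - y) + (x + y)/(x - y)^2.

Since d/dx[F] = ∂F/∂x + (∂F/∂y)·y' = 0, solve for y':
  (∂F/∂y)·y' = -∂F/∂x
  dy/dx = -(∂F/∂x)/(∂F/∂y) = -(1/(x - y) - (x + y)/(x - y)^2)/(1/(x - y) + (x + y)/(x - y)^2)
        = -(-2y/(x - y)^2)/(2x/(x - y)^2) = y/x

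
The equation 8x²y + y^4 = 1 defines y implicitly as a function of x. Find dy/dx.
Differentiate both sides with respect to x, treating y as y(x). By the chain rule, any term containing y contributes a factor of y' = dy/dx when we differentiate it.

Move every term to one side and write the relation as F(x, y) = 0. Term by term,
  d/dx[8x^2y] = 8x^2·y' + 16xy
  d/dx[y^4] = 4y^3·y'
  d/dx[-1] = 0

The pieces without y' make up ∂F/∂x and the coefficient of y' is ∂F/∂y:
  ∂F/∂x = 16xy,
  ∂F/∂y = 8x^2 + 4y^3.

Since d/dx[F] = ∂F/∂x + (∂F/∂y)·y' = 0, solve for y':
  (∂F/∂y)·y' = -∂F/∂x
  dy/dx = -(∂F/∂x)/(∂F/∂y) = -(16xy)/(8x^2 + 4y^3) = -4xy/(2x^2 + y^3)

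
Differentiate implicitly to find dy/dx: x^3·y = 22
Apply d/dx to both sides, remembering that y depends on x. Each occurrence of y therefore brings in a y' = dy/dx via the chain rule.

With F(x, y) equal to the left-hand side minus the right, differentiate F term by term:
  d/dx[x^3y] = x^3·y' + 3x^2y
  d/dx[-22] = 0
Adding these up, d/dx[F] = 0 becomes
  (3x^2y) + (x^3)·y' = 0,
so isolating y',
  dy/dx = -(3x^2y)/(x^3) = -3y/x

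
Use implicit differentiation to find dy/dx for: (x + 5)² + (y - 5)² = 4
Differentiate both sides with respect to x, treating y as y(x). By the chain rule, any term containing y contributes a factor of y' = dy/dx when we differentiate it.

Move every term to one side and write the relation as F(x, y) = 0. Term by term,
  d/dx[(x + 5)^2] = 2x + 10
  d/dx[(y - 5)^2] = 2·y'(y - 5)
  d/dx[-4] = 0

The pieces without y' make up ∂F/∂x and the coefficient of y' is ∂F/∂y:
  ∂F/∂x = 2x + 10,
  ∂F/∂y = 2y - 10.

Since d/dx[F] = ∂F/∂x + (∂F/∂y)·y' = 0, solve for y':
  (∂F/∂y)·y' = -∂F/∂x
  dy/dx = -(∂F/∂x)/(∂F/∂y) = -(2x + 10)/(2y - 10) = (-x - 5)/(y - 5)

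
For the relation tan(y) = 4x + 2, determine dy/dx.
Differentiate both sides with respect to x, treating y as y(x). By the chain rule, any term containing y contributes a factor of y' = dy/dx when we differentiate it.

Move every term to one side and write the relation as F(x, y) = 0. Term by term,
  d/dx[-4x] = -4
  d/dx[tan(y)] = y'(tan(y)^2 + 1)
  d/dx[-2] = 0

The pieces without y' make up ∂F/∂x and the coefficient of y' is ∂F/∂y:
  ∂F/∂x = -4,
  ∂F/∂y = tan(y)^2 + 1.

Since d/dx[F] = ∂F/∂x + (∂F/∂y)·y' = 0, solve for y':
  (∂F/∂y)·y' = -∂F/∂x
  dy/dx = -(∂F/∂x)/(∂F/∂y) = -(-4)/(tan(y)^2 + 1) = 4cos(y)^2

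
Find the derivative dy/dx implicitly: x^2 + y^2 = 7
Differentiate both sides with respect to x, treating y as y(x). By the chain rule, any term containing y contributes a factor of y' = dy/dx when we differentiate it.

Move every term to one side and write the relation as F(x, y) = 0. Term by term,
  d/dx[x^2] = 2x
  d/dx[y^2] = 2y·y'
  d/dx[-7] = 0

The pieces without y' make up ∂F/∂x and the coefficient of y' is ∂F/∂y:
  ∂F/∂x = 2x,
  ∂F/∂y = 2y.

Since d/dx[F] = ∂F/∂x + (∂F/∂y)·y' = 0, solve for y':
  (∂F/∂y)·y' = -∂F/∂x
  dy/dx = -(∂F/∂x)/(∂F/∂y) = -(2x)/(2y) = -x/y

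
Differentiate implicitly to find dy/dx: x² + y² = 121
Differentiate the relation implicitly: treat y = y(x) and apply the chain rule, so every y-derivative picks up a y' = dy/dx factor.

With everything moved to the left-hand side, differentiate term by term:
  d/dx[x^2] = 2x
  d/dx[y^2] = 2y·y'
  d/dx[-121] = 0

Separating the contributions that come from x directly and those that come through y:
  without y':      2x
  multiplying y':  2y

so (2x) + (2y)·y' = 0, and therefore
  dy/dx = -(2x)/(2y) = -x/y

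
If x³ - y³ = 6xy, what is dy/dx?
Differentiate the relation implicitly: treat y = y(x) and apply the chain rule, so every y-derivative picks up a y' = dy/dx factor.

With everything moved to the left-hand side, differentiate term by term:
  d/dx[x^3] = 3x^2
  d/dx[-6xy] = -6x·y' - 6y
  d/dx[-y^3] = -3y^2·y'

Separating the contributions that come from x directly and those that come through y:
  without y':      3x^2 - 6y
  multiplying y':  -6x - 3y^2

so (3x^2 - 6y) + (-6x - 3y^2)·y' = 0, and therefore
  dy/dx = -(3x^2 - 6y)/(-6x - 3y^2) = (x^2 - 2y)/(2x + y^2)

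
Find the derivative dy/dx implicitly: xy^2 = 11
Apply d/dx to both sides, remembering that y depends on x. Each occurrence of y therefore brings in a y' = dy/dx via the chain rule.

With F(x, y) equal to the left-hand side minus the right, differentiate F term by term:
  d/dx[xy^2] = 2xy·y' + y^2
  d/dx[-11] = 0
Adding these up, d/dx[F] = 0 becomes
  (y^2) + (2xy)·y' = 0,
so isolating y',
  dy/dx = -(y^2)/(2xy) = -y/(2x)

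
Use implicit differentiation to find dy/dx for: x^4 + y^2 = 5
Differentiate both sides with respect to x, treating y as y(x). By the chain rule, any term containing y contributes a factor of y' = dy/dx when we differentiate it.

Move every term to one side and write the relation as F(x, y) = 0. Term by term,
  d/dx[x^4] = 4x^3
  d/dx[y^2] = 2y·y'
  d/dx[-5] = 0

The pieces without y' make up ∂F/∂x and the coefficient of y' is ∂F/∂y:
  ∂F/∂x = 4x^3,
  ∂F/∂y = 2y.

Since d/dx[F] = ∂F/∂x + (∂F/∂y)·y' = 0, solve for y':
  (∂F/∂y)·y' = -∂F/∂x
  dy/dx = -(∂F/∂x)/(∂F/∂y) = -(4x^3)/(2y) = -2x^3/y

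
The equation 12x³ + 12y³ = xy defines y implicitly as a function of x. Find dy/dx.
Differentiate both sides with respect to x, treating y as y(x). By the chain rule, any term containing y contributes a factor of y' = dy/dx when we differentiate it.

Move every term to one side and write the relation as F(x, y) = 0. Term by term,
  d/dx[12x^3] = 36x^2
  d/dx[-xy] = -x·y' - y
  d/dx[12y^3] = 36y^2·y'

The pieces without y' make up ∂F/∂x and the coefficient of y' is ∂F/∂y:
  ∂F/∂x = 36x^2 - y,
  ∂F/∂y = -x + 36y^2.

Since d/dx[F] = ∂F/∂x + (∂F/∂y)·y' = 0, solve for y':
  (∂F/∂y)·y' = -∂F/∂x
  dy/dx = -(∂F/∂x)/(∂F/∂y) = -(36x^2 - y)/(-x + 36y^2) = (36x^2 - y)/(x - 36y^2)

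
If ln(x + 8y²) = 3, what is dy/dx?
Differentiate the relation implicitly: treat y = y(x) and apply the chain rule, so every y-derivative picks up a y' = dy/dx factor.

With everything moved to the left-hand side, differentiate term by term:
  d/dx[ln(x + 8y^2)] = (16y·y' + 1)/(x + 8y^2)
  d/dx[-3] = 0

Separating the contributions that come from x directly and those that come through y:
  without y':      1/(x + 8y^2)
  multiplying y':  16y/(x + 8y^2)

so (1/(x + 8y^2)) + (16y/(x + 8y^2))·y' = 0, and therefore
  dy/dx = -(1/(x + 8y^2))/(16y/(x + 8y^2)) = -1/(16y)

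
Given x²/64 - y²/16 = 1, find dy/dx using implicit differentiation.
Apply d/dx to both sides, remembering that y depends on x. Each occurrence of y therefore brings in a y' = dy/dx via the chain rule.

With F(x, y) equal to the left-hand side minus the right, differentiate F term by term:
  d/dx[x^2/64] = x/32
  d/dx[-y^2/16] = -y·y'/8
  d/dx[-1] = 0
Adding these up, d/dx[F] = 0 becomes
  (x/32) + (-y/8)·y' = 0,
so isolating y',
  dy/dx = -(x/32)/(-y/8) = x/(4y)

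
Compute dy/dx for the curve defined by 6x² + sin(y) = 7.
Take d/dx of both sides. Since y is implicitly a function of x, the chain rule attaches a y' = dy/dx factor whenever we differentiate through y.

Set F(x, y) = (left side) − (right side), so the curve is F = 0. Differentiating each term of F:
  d/dx[6x^2] = 12x
  d/dx[sin(y)] = y'·cos(y)
  d/dx[-7] = 0

Collecting, the y'-free part is the partial derivative in x and the y' coefficient is the partial derivative in y:
  ∂F/∂x = 12x
  ∂F/∂y = cos(y)

so d/dx[F(x, y(x))] = ∂F/∂x + (∂F/∂y)·y' = 0. Rearranging,
  dy/dx = -(∂F/∂x)/(∂F/∂y) = -(12x)/(cos(y)) = -12x/cos(y)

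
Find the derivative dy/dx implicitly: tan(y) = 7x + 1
Differentiate both sides with respect to x, treating y as y(x). By the chain rule, any term containing y contributes a factor of y' = dy/dx when we differentiate it.

Move every term to one side and write the relation as F(x, y) = 0. Term by term,
  d/dx[-7x] = -7
  d/dx[tan(y)] = y'(tan(y)^2 + 1)
  d/dx[-1] = 0

The pieces without y' make up ∂F/∂x and the coefficient of y' is ∂F/∂y:
  ∂F/∂x = -7,
  ∂F/∂y = tan(y)^2 + 1.

Since d/dx[F] = ∂F/∂x + (∂F/∂y)·y' = 0, solve for y':
  (∂F/∂y)·y' = -∂F/∂x
  dy/dx = -(∂F/∂x)/(∂F/∂y) = -(-7)/(tan(y)^2 + 1) = 7cos(y)^2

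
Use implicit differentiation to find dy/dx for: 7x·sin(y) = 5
Differentiate both sides with respect to x, treating y as y(x). By the chain rule, any term containing y contributes a factor of y' = dy/dx when we differentiate it.

Move every term to one side and write the relation as F(x, y) = 0. Term by term,
  d/dx[7x·sin(y)] = 7x·y'·cos(y) + 7sin(y)
  d/dx[-5] = 0

The pieces without y' make up ∂F/∂x and the coefficient of y' is ∂F/∂y:
  ∂F/∂x = 7sin(y),
  ∂F/∂y = 7x·cos(y).

Since d/dx[F] = ∂F/∂x + (∂F/∂y)·y' = 0, solve for y':
  (∂F/∂y)·y' = -∂F/∂x
  dy/dx = -(∂F/∂x)/(∂F/∂y) = -(7sin(y))/(7x·cos(y)) = -tan(y)/x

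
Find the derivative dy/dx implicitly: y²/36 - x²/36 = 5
Differentiate the relation implicitly: treat y = y(x) and apply the chain rule, so every y-derivative picks up a y' = dy/dx factor.

With everything moved to the left-hand side, differentiate term by term:
  d/dx[-x^2/36] = -x/18
  d/dx[y^2/36] = y·y'/18
  d/dx[-5] = 0

Separating the contributions that come from x directly and those that come through y:
  without y':      -x/18
  multiplying y':  y/18

so (-x/18) + (y/18)·y' = 0, and therefore
  dy/dx = -(-x/18)/(y/18) = x/y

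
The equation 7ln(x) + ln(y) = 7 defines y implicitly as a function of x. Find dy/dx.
Differentiate both sides with respect to x, treating y as y(x). By the chain rule, any term containing y contributes a factor of y' = dy/dx when we differentiate it.

Move every term to one side and write the relation as F(x, y) = 0. Term by term,
  d/dx[7ln(x)] = 7/x
  d/dx[ln(y)] = y'/y
  d/dx[-7] = 0

The pieces without y' make up ∂F/∂x and the coefficient of y' is ∂F/∂y:
  ∂F/∂x = 7/x,
  ∂F/∂y = 1/y.

Since d/dx[F] = ∂F/∂x + (∂F/∂y)·y' = 0, solve for y':
  (∂F/∂y)·y' = -∂F/∂x
  dy/dx = -(∂F/∂x)/(∂F/∂y) = -(7/x)/(1/y) = -7y/x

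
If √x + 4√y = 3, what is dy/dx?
Differentiate both sides with respect to x, treating y as y(x). By the chain rule, any term containing y contributes a factor of y' = dy/dx when we differentiate it.

Move every term to one side and write the relation as F(x, y) = 0. Term by term,
  d/dx[√(x)] = 1/(2√(x))
  d/dx[4√(y)] = 2·y'/√(y)
  d/dx[-3] = 0

The pieces without y' make up ∂F/∂x and the coefficient of y' is ∂F/∂y:
  ∂F/∂x = 1/(2√(x)),
  ∂F/∂y = 2/√(y).

Since d/dx[F] = ∂F/∂x + (∂F/∂y)·y' = 0, solve for y':
  (∂F/∂y)·y' = -∂F/∂x
  dy/dx = -(∂F/∂x)/(∂F/∂y) = -(1/(2√(x)))/(2/√(y)) = -√(y)/(4√(x))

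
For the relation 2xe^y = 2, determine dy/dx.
Take d/dx of both sides. Since y is implicitly a function of x, the chain rule attaches a y' = dy/dx factor whenever we differentiate through y.

Set F(x, y) = (left side) − (right side), so the curve is F = 0. Differentiating each term of F:
  d/dx[2x·e^(y)] = 2x·y'·e^(y) + 2e^(y)
  d/dx[-2] = 0

Collecting, the y'-free part is the partial derivative in x and the y' coefficient is the partial derivative in y:
  ∂F/∂x = 2e^(y)
  ∂F/∂y = 2x·e^(y)

so d/dx[F(x, y(x))] = ∂F/∂x + (∂F/∂y)·y' = 0. Rearranging,
  dy/dx = -(∂F/∂x)/(∂F/∂y) = -(2e^(y))/(2x·e^(y)) = -1/x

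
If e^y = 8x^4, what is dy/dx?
Differentiate the relation implicitly: treat y = y(x) and apply the chain rule, so every y-derivative picks up a y' = dy/dx factor.

With everything moved to the left-hand side, differentiate term by term:
  d/dx[-8x^4] = -32x^3
  d/dx[e^(y)] = y'·e^(y)

Separating the contributions that come from x directly and those that come through y:
  without y':      -32x^3
  multiplying y':  e^(y)

so (-32x^3) + (e^(y))·y' = 0, and therefore
  dy/dx = -(-32x^3)/(e^(y)) = 32x^3e^(-y)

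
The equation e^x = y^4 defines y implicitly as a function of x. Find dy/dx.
Differentiate both sides with respect to x, treating y as y(x). By the chain rule, any term containing y contributes a factor of y' = dy/dx when we differentiate it.

Move every term to one side and write the relation as F(x, y) = 0. Term by term,
  d/dx[-y^4] = -4y^3·y'
  d/dx[e^(x)] = e^(x)

The pieces without y' make up ∂F/∂x and the coefficient of y' is ∂F/∂y:
  ∂F/∂x = e^(x),
  ∂F/∂y = -4y^3.

Since d/dx[F] = ∂F/∂x + (∂F/∂y)·y' = 0, solve for y':
  (∂F/∂y)·y' = -∂F/∂x
  dy/dx = -(∂F/∂x)/(∂F/∂y) = -(e^(x))/(-4y^3) = e^(x)/(4y^3)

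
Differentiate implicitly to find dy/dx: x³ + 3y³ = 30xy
Differentiate the relation implicitly: treat y = y(x) and apply the chain rule, so every y-derivative picks up a y' = dy/dx factor.

With everything moved to the left-hand side, differentiate term by term:
  d/dx[x^3] = 3x^2
  d/dx[-30xy] = -30x·y' - 30y
  d/dx[3y^3] = 9y^2·y'

Separating the contributions that come from x directly and those that come through y:
  without y':      3x^2 - 30y
  multiplying y':  -30x + 9y^2

so (3x^2 - 30y) + (-30x + 9y^2)·y' = 0, and therefore
  dy/dx = -(3x^2 - 30y)/(-30x + 9y^2) = (x^2 - 10y)/(10x - 3y^2)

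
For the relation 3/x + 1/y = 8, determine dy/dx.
Apply d/dx to both sides, remembering that y depends on x. Each occurrence of y therefore brings in a y' = dy/dx via the chain rule.

With F(x, y) equal to the left-hand side minus the right, differentiate F term by term:
  d/dx[1/y] = -y'/y^2
  d/dx[3/x] = -3/x^2
  d/dx[-8] = 0
Adding these up, d/dx[F] = 0 becomes
  (-3/x^2) + (-1/y^2)·y' = 0,
so isolating y',
  dy/dx = -(-3/x^2)/(-1/y^2) = -3y^2/x^2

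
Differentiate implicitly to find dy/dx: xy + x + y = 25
Differentiate the relation implicitly: treat y = y(x) and apply the chain rule, so every y-derivative picks up a y' = dy/dx factor.

With everything moved to the left-hand side, differentiate term by term:
  d/dx[xy] = x·y' + y
  d/dx[x] = 1
  d/dx[y] = y'
  d/dx[-25] = 0

Separating the contributions that come from x directly and those that come through y:
  without y':      y + 1
  multiplying y':  x + 1

so (y + 1) + (x + 1)·y' = 0, and therefore
  dy/dx = -(y + 1)/(x + 1) = (-y - 1)/(x + 1)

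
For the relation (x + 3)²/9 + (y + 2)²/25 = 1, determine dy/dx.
Apply d/dx to both sides, remembering that y depends on x. Each occurrence of y therefore brings in a y' = dy/dx via the chain rule.

With F(x, y) equal to the left-hand side minus the right, differentiate F term by term:
  d/dx[(x + 3)^2/9] = 2x/9 + 2/3
  d/dx[(y + 2)^2/25] = 2·y'(y + 2)/25
  d/dx[-1] = 0
Adding these up, d/dx[F] = 0 becomes
  (2x/9 + 2/3) + (2y/25 + 4/25)·y' = 0,
so isolating y',
  dy/dx = -(2x/9 + 2/3)/(2y/25 + 4/25)
        = -(2(x + 3)/9)/(2(y + 2)/25) = 25(-x - 3)/(9(y + 2))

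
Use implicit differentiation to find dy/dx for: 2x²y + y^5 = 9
Differentiate both sides with respect to x, treating y as y(x). By the chain rule, any term containing y contributes a factor of y' = dy/dx when we differentiate it.

Move every term to one side and write the relation as F(x, y) = 0. Term by term,
  d/dx[2x^2y] = 2x^2·y' + 4xy
  d/dx[y^5] = 5y^4·y'
  d/dx[-9] = 0

The pieces without y' make up ∂F/∂x and the coefficient of y' is ∂F/∂y:
  ∂F/∂x = 4xy,
  ∂F/∂y = 2x^2 + 5y^4.

Since d/dx[F] = ∂F/∂x + (∂F/∂y)·y' = 0, solve for y':
  (∂F/∂y)·y' = -∂F/∂x
  dy/dx = -(∂F/∂x)/(∂F/∂y) = -(4xy)/(2x^2 + 5y^4) = -4xy/(2x^2 + 5y^4)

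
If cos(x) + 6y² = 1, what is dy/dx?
Differentiate the relation implicitly: treat y = y(x) and apply the chain rule, so every y-derivative picks up a y' = dy/dx factor.

With everything moved to the left-hand side, differentiate term by term:
  d/dx[6y^2] = 12y·y'
  d/dx[cos(x)] = -sin(x)
  d/dx[-1] = 0

Separating the contributions that come from x directly and those that come through y:
  without y':      -sin(x)
  multiplying y':  12y

so (-sin(x)) + (12y)·y' = 0, and therefore
  dy/dx = -(-sin(x))/(12y) = sin(x)/(12y)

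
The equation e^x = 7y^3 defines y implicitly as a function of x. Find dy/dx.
Differentiate both sides with respect to x, treating y as y(x). By the chain rule, any term containing y contributes a factor of y' = dy/dx when we differentiate it.

Move every term to one side and write the relation as F(x, y) = 0. Term by term,
  d/dx[-7y^3] = -21y^2·y'
  d/dx[e^(x)] = e^(x)

The pieces without y' make up ∂F/∂x and the coefficient of y' is ∂F/∂y:
  ∂F/∂x = e^(x),
  ∂F/∂y = -21y^2.

Since d/dx[F] = ∂F/∂x + (∂F/∂y)·y' = 0, solve for y':
  (∂F/∂y)·y' = -∂F/∂x
  dy/dx = -(∂F/∂x)/(∂F/∂y) = -(e^(x))/(-21y^2) = e^(x)/(21y^2)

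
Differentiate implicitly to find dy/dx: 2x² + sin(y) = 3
Apply d/dx to both sides, remembering that y depends on x. Each occurrence of y therefore brings in a y' = dy/dx via the chain rule.

With F(x, y) equal to the left-hand side minus the right, differentiate F term by term:
  d/dx[2x^2] = 4x
  d/dx[sin(y)] = y'·cos(y)
  d/dx[-3] = 0
Adding these up, d/dx[F] = 0 becomes
  (4x) + (cos(y))·y' = 0,
so isolating y',
  dy/dx = -(4x)/(cos(y)) = -4x/cos(y)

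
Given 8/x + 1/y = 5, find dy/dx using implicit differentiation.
Apply d/dx to both sides, remembering that y depends on x. Each occurrence of y therefore brings in a y' = dy/dx via the chain rule.

With F(x, y) equal to the left-hand side minus the right, differentiate F term by term:
  d/dx[1/y] = -y'/y^2
  d/dx[8/x] = -8/x^2
  d/dx[-5] = 0
Adding these up, d/dx[F] = 0 becomes
  (-8/x^2) + (-1/y^2)·y' = 0,
so isolating y',
  dy/dx = -(-8/x^2)/(-1/y^2) = -8y^2/x^2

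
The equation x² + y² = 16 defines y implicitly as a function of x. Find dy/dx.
Apply d/dx to both sides, remembering that y depends on x. Each occurrence of y therefore brings in a y' = dy/dx via the chain rule.

With F(x, y) equal to the left-hand side minus the right, differentiate F term by term:
  d/dx[x^2] = 2x
  d/dx[y^2] = 2y·y'
  d/dx[-16] = 0
Adding these up, d/dx[F] = 0 becomes
  (2x) + (2y)·y' = 0,
so isolating y',
  dy/dx = -(2x)/(2y) = -x/y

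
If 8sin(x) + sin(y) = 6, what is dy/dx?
Differentiate the relation implicitly: treat y = y(x) and apply the chain rule, so every y-derivative picks up a y' = dy/dx factor.

With everything moved to the left-hand side, differentiate term by term:
  d/dx[8sin(x)] = 8cos(x)
  d/dx[sin(y)] = y'·cos(y)
  d/dx[-6] = 0

Separating the contributions that come from x directly and those that come through y:
  without y':      8cos(x)
  multiplying y':  cos(y)

so (8cos(x)) + (cos(y))·y' = 0, and therefore
  dy/dx = -(8cos(x))/(cos(y)) = -8cos(x)/cos(y)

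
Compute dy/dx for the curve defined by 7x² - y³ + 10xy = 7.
Apply d/dx to both sides, remembering that y depends on x. Each occurrence of y therefore brings in a y' = dy/dx via the chain rule.

With F(x, y) equal to the left-hand side minus the right, differentiate F term by term:
  d/dx[7x^2] = 14x
  d/dx[10xy] = 10x·y' + 10y
  d/dx[-y^3] = -3y^2·y'
  d/dx[-7] = 0
Adding these up, d/dx[F] = 0 becomes
  (14x + 10y) + (10x - 3y^2)·y' = 0,
so isolating y',
  dy/dx = -(14x + 10y)/(10x - 3y^2) = 2(-7x - 5y)/(10x - 3y^2)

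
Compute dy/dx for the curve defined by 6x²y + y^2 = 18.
Differentiate both sides with respect to x, treating y as y(x). By the chain rule, any term containing y contributes a factor of y' = dy/dx when we differentiate it.

Move every term to one side and write the relation as F(x, y) = 0. Term by term,
  d/dx[6x^2y] = 6x^2·y' + 12xy
  d/dx[y^2] = 2y·y'
  d/dx[-18] = 0

The pieces without y' make up ∂F/∂x and the coefficient of y' is ∂F/∂y:
  ∂F/∂x = 12xy,
  ∂F/∂y = 6x^2 + 2y.

Since d/dx[F] = ∂F/∂x + (∂F/∂y)·y' = 0, solve for y':
  (∂F/∂y)·y' = -∂F/∂x
  dy/dx = -(∂F/∂x)/(∂F/∂y) = -(12xy)/(6x^2 + 2y) = -6xy/(3x^2 + y)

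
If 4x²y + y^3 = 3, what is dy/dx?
Differentiate both sides with respect to x, treating y as y(x). By the chain rule, any term containing y contributes a factor of y' = dy/dx when we differentiate it.

Move every term to one side and write the relation as F(x, y) = 0. Term by term,
  d/dx[4x^2y] = 4x^2·y' + 8xy
  d/dx[y^3] = 3y^2·y'
  d/dx[-3] = 0

The pieces without y' make up ∂F/∂x and the coefficient of y' is ∂F/∂y:
  ∂F/∂x = 8xy,
  ∂F/∂y = 4x^2 + 3y^2.

Since d/dx[F] = ∂F/∂x + (∂F/∂y)·y' = 0, solve for y':
  (∂F/∂y)·y' = -∂F/∂x
  dy/dx = -(∂F/∂x)/(∂F/∂y) = -(8xy)/(4x^2 + 3y^2) = -8xy/(4x^2 + 3y^2)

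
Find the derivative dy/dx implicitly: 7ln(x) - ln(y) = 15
Apply d/dx to both sides, remembering that y depends on x. Each occurrence of y therefore brings in a y' = dy/dx via the chain rule.

With F(x, y) equal to the left-hand side minus the right, differentiate F term by term:
  d/dx[7ln(x)] = 7/x
  d/dx[-ln(y)] = -y'/y
  d/dx[-15] = 0
Adding these up, d/dx[F] = 0 becomes
  (7/x) + (-1/y)·y' = 0,
so isolating y',
  dy/dx = -(7/x)/(-1/y) = 7y/x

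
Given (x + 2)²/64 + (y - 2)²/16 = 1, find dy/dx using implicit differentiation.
Differentiate the relation implicitly: treat y = y(x) and apply the chain rule, so every y-derivative picks up a y' = dy/dx factor.

With everything moved to the left-hand side, differentiate term by term:
  d/dx[(x + 2)^2/64] = x/32 + 1/16
  d/dx[(y - 2)^2/16] = y'(y - 2)/8
  d/dx[-1] = 0

Separating the contributions that come from x directly and those that come through y:
  without y':      x/32 + 1/16
  multiplying y':  y/8 - 1/4

so (x/32 + 1/16) + (y/8 - 1/4)·y' = 0, and therefore
  dy/dx = -(x/32 + 1/16)/(y/8 - 1/4)
        = -((x + 2)/32)/((y - 2)/8) = (-x - 2)/(4(y - 2))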